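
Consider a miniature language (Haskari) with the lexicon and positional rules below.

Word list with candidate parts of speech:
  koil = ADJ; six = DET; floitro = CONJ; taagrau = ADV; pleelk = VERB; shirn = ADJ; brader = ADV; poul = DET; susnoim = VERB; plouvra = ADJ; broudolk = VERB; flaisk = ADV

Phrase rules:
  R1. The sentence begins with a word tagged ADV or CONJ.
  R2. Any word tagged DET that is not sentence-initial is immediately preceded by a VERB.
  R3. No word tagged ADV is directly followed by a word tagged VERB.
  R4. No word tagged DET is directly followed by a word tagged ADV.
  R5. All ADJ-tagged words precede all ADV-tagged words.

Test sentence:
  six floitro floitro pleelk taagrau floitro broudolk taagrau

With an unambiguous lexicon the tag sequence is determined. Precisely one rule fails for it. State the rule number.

Fixed tagging: DET CONJ CONJ VERB ADV CONJ VERB ADV.
Checking each rule: R1 violated, R2 holds, R3 holds, R4 holds, R5 holds.
Only rule 1 fails.

1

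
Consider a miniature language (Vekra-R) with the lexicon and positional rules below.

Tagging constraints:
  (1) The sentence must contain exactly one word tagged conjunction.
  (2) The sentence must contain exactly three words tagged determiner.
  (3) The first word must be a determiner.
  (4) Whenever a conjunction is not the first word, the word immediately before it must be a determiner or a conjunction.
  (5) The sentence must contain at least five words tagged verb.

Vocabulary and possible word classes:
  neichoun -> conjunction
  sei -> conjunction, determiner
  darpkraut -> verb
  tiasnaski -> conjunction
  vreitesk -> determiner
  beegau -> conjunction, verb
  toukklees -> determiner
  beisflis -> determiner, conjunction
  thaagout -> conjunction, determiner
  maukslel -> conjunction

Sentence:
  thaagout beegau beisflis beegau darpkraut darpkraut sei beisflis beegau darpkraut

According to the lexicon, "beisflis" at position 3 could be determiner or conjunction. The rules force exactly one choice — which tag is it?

Candidates per position — 1:thaagout {conjunction,determiner}; 2:beegau {conjunction,verb}; 3:beisflis {determiner,conjunction}; 4:beegau {conjunction,verb}; 5:darpkraut {verb}; 6:darpkraut {verb}; 7:sei {conjunction,determiner}; 8:beisflis {determiner,conjunction}; 9:beegau {conjunction,verb}; 10:darpkraut {verb}.
If word 1 were conjunction, no tagging could satisfy rule 3; so word 1 is determiner.
If word 7 were conjunction, no tagging could satisfy rule 4; so word 7 is determiner.
Position 3: the remaining choice is settled jointly with positions 2, 4, 8, 9 — only determiner at position 3 is part of a tagging that satisfies every rule.
The unique satisfying tagging is: determiner verb determiner verb verb verb determiner conjunction verb verb.
Verifying each rule — rule 1 ✓; rule 2 ✓; rule 3 ✓; rule 4 ✓; rule 5 ✓.

determiner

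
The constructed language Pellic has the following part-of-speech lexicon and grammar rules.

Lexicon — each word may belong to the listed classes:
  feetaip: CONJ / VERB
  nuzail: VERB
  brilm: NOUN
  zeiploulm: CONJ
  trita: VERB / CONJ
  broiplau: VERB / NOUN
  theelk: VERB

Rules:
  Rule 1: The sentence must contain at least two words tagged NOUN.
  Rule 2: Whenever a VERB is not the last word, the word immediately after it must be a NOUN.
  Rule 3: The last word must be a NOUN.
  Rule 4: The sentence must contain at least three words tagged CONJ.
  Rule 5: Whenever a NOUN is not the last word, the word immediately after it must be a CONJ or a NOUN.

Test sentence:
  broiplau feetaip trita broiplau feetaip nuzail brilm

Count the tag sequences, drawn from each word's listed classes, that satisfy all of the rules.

1

Candidates per position — 1:broiplau {VERB,NOUN}; 2:feetaip {CONJ,VERB}; 3:trita {VERB,CONJ}; 4:broiplau {VERB,NOUN}; 5:feetaip {CONJ,VERB}; 6:nuzail {VERB}; 7:brilm {NOUN}.
There are 32 candidate sequences in total.
The sequences that satisfy every rule: NOUN CONJ CONJ NOUN CONJ VERB NOUN.
Count = 1.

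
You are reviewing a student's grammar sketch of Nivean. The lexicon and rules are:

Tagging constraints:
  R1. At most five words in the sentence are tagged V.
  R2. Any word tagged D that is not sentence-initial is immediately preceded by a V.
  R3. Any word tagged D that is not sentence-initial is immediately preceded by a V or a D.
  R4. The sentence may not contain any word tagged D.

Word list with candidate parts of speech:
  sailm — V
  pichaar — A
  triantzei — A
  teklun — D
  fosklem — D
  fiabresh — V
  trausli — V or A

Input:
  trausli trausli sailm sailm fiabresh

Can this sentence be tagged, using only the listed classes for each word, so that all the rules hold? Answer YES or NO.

Candidates per position — 1:trausli {V,A}; 2:trausli {V,A}; 3:sailm {V}; 4:sailm {V}; 5:fiabresh {V}.
One satisfying assignment: V V V V V.
Rule-by-rule: rule 1 ok; rule 2 ok; rule 3 ok; rule 4 ok.

YES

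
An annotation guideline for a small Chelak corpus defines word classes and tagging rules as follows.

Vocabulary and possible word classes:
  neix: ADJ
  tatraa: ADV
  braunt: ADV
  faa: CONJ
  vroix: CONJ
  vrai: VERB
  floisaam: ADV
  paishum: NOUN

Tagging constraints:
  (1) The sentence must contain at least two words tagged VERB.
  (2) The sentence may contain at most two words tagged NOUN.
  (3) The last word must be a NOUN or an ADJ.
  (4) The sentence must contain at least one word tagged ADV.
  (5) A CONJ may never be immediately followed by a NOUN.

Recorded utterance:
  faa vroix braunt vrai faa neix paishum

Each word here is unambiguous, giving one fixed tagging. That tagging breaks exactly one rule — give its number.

Fixed tagging: CONJ CONJ ADV VERB CONJ ADJ NOUN.
Rule check: R1 ✗, R2 ✓, R3 ✓, R4 ✓, R5 ✓.
Only rule 1 fails.

1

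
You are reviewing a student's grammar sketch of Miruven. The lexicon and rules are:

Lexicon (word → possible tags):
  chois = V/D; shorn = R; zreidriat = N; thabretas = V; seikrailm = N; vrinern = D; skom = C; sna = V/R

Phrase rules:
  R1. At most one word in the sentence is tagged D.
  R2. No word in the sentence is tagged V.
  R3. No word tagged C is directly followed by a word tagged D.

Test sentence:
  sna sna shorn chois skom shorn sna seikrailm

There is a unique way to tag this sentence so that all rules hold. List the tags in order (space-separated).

Candidates per position — 1:sna {V,R}; 2:sna {V,R}; 3:shorn {R}; 4:chois {V,D}; 5:skom {C}; 6:shorn {R}; 7:sna {V,R}; 8:seikrailm {N}.
Position 1: tagging it V would leave rule 2 unsatisfiable, so it must be R.
Position 2: tagging it V would leave rule 2 unsatisfiable, so it must be R.
Position 4: tagging it V would leave rule 2 unsatisfiable, so it must be D.
Position 7: tagging it V would leave rule 2 unsatisfiable, so it must be R.
That leaves exactly one tagging: R R R D C R R N.
Verifying each rule — rule 1 ✓; rule 2 ✓; rule 3 ✓.

R R R D C R R N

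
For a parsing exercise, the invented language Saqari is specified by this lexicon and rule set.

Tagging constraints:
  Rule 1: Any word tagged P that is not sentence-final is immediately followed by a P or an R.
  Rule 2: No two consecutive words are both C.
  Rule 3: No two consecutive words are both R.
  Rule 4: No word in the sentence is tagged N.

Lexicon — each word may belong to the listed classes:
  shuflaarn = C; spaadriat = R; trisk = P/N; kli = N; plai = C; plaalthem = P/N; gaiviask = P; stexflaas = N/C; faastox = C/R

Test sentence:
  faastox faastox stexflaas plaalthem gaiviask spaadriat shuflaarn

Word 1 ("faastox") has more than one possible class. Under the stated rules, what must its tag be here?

Candidates per position — 1:faastox {C,R}; 2:faastox {C,R}; 3:stexflaas {N,C}; 4:plaalthem {P,N}; 5:gaiviask {P}; 6:spaadriat {R}; 7:shuflaarn {C}.
Position 3: N is ruled out by rule 4; that leaves C.
Position 4: N is ruled out by rule 4; that leaves P.
Position 2: C is ruled out by rule 2; that leaves R.
Position 1: R is ruled out by rule 3; that leaves C.
That leaves exactly one tagging: C R C P P R C.
Check: rule 1 holds; rule 2 holds; rule 3 holds; rule 4 holds.

C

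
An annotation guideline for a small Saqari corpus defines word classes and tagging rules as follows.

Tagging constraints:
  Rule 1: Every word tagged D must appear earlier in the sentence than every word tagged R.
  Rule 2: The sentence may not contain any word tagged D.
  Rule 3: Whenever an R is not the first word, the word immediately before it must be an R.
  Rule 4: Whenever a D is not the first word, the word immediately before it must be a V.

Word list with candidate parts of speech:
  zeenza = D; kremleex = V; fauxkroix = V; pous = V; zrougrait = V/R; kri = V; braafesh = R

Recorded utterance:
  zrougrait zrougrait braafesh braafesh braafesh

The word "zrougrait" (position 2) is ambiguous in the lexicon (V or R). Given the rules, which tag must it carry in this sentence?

R

Candidates per position — 1:zrougrait {V,R}; 2:zrougrait {V,R}; 3:braafesh {R}; 4:braafesh {R}; 5:braafesh {R}.
If word 1 were V, no tagging could satisfy rule 3; so word 1 is R.
If word 2 were V, no tagging could satisfy rule 3; so word 2 is R.
The only consistent sequence is: R R R R R.
Check: rule 1 satisfied; rule 2 satisfied; rule 3 satisfied; rule 4 satisfied.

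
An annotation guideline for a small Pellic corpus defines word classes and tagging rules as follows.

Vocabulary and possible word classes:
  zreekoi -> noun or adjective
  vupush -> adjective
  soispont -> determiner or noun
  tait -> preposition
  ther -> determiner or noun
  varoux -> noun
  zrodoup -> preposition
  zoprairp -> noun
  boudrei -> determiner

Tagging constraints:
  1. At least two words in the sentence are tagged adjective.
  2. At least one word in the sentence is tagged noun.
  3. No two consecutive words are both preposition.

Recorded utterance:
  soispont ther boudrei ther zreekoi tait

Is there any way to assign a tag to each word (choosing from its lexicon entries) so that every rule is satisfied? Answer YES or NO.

Candidates per position — 1:soispont {determiner,noun}; 2:ther {determiner,noun}; 3:boudrei {determiner}; 4:ther {determiner,noun}; 5:zreekoi {noun,adjective}; 6:tait {preposition}.
Rule 1 cannot be satisfied by any choice of tags from the lexicon.
So there is no consistent tagging.

NO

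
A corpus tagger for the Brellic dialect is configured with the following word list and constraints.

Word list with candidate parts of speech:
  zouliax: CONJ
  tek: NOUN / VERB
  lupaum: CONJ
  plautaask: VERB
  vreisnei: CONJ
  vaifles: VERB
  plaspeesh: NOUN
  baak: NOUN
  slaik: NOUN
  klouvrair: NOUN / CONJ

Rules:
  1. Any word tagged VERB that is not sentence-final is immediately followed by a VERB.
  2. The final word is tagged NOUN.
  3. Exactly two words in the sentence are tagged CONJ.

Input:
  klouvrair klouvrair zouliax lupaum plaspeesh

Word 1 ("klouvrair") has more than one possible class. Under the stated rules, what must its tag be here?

Candidates per position — 1:klouvrair {NOUN,CONJ}; 2:klouvrair {NOUN,CONJ}; 3:zouliax {CONJ}; 4:lupaum {CONJ}; 5:plaspeesh {NOUN}.
If word 1 were CONJ, no tagging could satisfy rule 3; so word 1 is NOUN.
If word 2 were CONJ, no tagging could satisfy rule 3; so word 2 is NOUN.
So the tagging must be: NOUN NOUN CONJ CONJ NOUN.
Verifying each rule — rule 1 holds; rule 2 holds; rule 3 holds.

NOUN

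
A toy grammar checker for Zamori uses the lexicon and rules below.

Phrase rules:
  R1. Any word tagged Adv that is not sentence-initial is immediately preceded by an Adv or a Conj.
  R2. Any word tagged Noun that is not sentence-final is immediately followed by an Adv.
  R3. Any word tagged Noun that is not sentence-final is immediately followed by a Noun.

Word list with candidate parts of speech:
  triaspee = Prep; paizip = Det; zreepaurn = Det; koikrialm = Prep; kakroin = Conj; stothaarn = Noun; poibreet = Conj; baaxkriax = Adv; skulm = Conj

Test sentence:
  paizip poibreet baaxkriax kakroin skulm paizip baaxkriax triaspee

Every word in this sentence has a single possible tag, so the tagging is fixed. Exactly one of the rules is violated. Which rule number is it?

1

Fixed tagging: Det Conj Adv Conj Conj Det Adv Prep.
Rule check: R1 ✗, R2 ✓, R3 ✓.
Only rule 1 fails.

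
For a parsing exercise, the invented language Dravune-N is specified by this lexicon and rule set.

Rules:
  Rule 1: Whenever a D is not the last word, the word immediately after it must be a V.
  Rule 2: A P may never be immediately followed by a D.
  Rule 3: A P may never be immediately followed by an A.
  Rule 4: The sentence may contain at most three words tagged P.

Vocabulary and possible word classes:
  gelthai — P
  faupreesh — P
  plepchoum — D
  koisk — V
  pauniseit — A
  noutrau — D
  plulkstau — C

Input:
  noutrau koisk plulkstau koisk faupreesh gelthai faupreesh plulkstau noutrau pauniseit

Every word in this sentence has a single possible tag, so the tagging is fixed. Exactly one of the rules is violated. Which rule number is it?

1

Fixed tagging: D V C V P P P C D A.
Applying the rules: R1 ✗, R2 ✓, R3 ✓, R4 ✓.
Only rule 1 fails.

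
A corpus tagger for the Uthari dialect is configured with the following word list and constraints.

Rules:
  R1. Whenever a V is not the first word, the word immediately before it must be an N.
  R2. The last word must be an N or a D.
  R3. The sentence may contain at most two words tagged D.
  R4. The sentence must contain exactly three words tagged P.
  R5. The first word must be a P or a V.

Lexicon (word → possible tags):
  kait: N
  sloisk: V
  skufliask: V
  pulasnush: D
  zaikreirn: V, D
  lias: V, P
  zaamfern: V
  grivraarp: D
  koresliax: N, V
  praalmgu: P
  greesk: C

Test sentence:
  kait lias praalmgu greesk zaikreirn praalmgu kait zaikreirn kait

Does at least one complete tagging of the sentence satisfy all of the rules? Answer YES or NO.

Candidates per position — 1:kait {N}; 2:lias {V,P}; 3:praalmgu {P}; 4:greesk {C}; 5:zaikreirn {V,D}; 6:praalmgu {P}; 7:kait {N}; 8:zaikreirn {V,D}; 9:kait {N}.
Rule 5 cannot be satisfied by any choice of tags from the lexicon.
So there is no consistent tagging.

NO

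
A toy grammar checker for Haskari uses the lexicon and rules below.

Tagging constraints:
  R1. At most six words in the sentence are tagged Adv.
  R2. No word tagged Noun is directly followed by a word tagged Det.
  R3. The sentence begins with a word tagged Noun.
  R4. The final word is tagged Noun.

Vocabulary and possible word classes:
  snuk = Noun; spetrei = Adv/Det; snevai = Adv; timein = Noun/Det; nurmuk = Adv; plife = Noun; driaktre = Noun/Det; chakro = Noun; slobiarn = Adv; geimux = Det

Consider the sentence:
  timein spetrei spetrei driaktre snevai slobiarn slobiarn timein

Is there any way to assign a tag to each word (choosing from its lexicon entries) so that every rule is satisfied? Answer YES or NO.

YES

Candidates per position — 1:timein {Noun,Det}; 2:spetrei {Adv,Det}; 3:spetrei {Adv,Det}; 4:driaktre {Noun,Det}; 5:snevai {Adv}; 6:slobiarn {Adv}; 7:slobiarn {Adv}; 8:timein {Noun,Det}.
One satisfying assignment: Noun Adv Det Noun Adv Adv Adv Noun.
Verifying each rule — rule 1 holds; rule 2 holds; rule 3 holds; rule 4 holds.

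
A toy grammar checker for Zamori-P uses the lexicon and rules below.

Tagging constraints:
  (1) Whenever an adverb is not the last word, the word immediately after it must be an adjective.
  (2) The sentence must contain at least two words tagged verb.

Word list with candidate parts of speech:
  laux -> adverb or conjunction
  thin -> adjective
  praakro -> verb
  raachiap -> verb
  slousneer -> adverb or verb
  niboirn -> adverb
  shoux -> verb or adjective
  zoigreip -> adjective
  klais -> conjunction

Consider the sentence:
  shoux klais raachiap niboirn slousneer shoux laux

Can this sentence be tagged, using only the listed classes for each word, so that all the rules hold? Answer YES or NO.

NO

Candidates per position — 1:shoux {verb,adjective}; 2:klais {conjunction}; 3:raachiap {verb}; 4:niboirn {adverb}; 5:slousneer {adverb,verb}; 6:shoux {verb,adjective}; 7:laux {adverb,conjunction}.
Rule 1 cannot be satisfied by any choice of tags from the lexicon.
So there is no consistent tagging.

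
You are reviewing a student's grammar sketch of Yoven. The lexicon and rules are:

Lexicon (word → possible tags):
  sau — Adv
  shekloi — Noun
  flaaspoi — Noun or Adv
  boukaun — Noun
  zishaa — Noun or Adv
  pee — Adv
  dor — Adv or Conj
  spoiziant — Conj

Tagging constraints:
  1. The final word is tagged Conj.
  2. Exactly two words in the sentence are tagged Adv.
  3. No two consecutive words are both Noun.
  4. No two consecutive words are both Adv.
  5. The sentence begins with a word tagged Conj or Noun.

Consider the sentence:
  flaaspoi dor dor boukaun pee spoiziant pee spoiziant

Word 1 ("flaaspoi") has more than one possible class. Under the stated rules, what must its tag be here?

Noun

Candidates per position — 1:flaaspoi {Noun,Adv}; 2:dor {Adv,Conj}; 3:dor {Adv,Conj}; 4:boukaun {Noun}; 5:pee {Adv}; 6:spoiziant {Conj}; 7:pee {Adv}; 8:spoiziant {Conj}.
Word 1 cannot be Adv — rule 2 would then fail for every completion. It is Noun.
Word 2 cannot be Adv — rule 2 would then fail for every completion. It is Conj.
Word 3 cannot be Adv — rule 2 would then fail for every completion. It is Conj.
The only consistent sequence is: Noun Conj Conj Noun Adv Conj Adv Conj.
Verifying each rule — rule 1 satisfied; rule 2 satisfied; rule 3 satisfied; rule 4 satisfied; rule 5 satisfied.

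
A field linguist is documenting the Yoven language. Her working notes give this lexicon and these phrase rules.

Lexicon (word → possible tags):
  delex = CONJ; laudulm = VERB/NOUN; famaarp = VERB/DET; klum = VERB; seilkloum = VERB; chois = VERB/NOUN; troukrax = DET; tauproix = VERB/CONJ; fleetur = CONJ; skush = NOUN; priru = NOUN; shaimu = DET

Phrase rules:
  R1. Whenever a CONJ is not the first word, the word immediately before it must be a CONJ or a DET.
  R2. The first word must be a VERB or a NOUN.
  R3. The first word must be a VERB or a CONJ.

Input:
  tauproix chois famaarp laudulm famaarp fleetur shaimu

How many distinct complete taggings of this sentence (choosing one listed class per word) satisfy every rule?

8

Candidates per position — 1:tauproix {VERB,CONJ}; 2:chois {VERB,NOUN}; 3:famaarp {VERB,DET}; 4:laudulm {VERB,NOUN}; 5:famaarp {VERB,DET}; 6:fleetur {CONJ}; 7:shaimu {DET}.
There are 32 candidate sequences in total.
Checking each against the rules leaves 8 sequences.
Count = 8.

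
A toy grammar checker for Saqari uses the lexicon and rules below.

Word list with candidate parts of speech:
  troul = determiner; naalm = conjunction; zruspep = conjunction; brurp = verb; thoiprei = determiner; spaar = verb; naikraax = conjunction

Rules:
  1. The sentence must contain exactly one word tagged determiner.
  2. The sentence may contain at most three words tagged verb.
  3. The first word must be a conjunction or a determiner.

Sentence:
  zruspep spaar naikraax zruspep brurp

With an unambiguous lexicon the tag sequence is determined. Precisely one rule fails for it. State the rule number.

Fixed tagging: conjunction verb conjunction conjunction verb.
Checking each rule: R1 ✗, R2 ✓, R3 ✓.
Only rule 1 fails.

1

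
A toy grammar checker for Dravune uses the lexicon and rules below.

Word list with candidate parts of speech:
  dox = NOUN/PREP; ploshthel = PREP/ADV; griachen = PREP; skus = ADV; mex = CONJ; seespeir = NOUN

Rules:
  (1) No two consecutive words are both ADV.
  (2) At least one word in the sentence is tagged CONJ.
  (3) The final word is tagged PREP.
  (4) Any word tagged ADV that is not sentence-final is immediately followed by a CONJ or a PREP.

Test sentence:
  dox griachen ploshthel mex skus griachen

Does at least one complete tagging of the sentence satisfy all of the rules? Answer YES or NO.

Candidates per position — 1:dox {NOUN,PREP}; 2:griachen {PREP}; 3:ploshthel {PREP,ADV}; 4:mex {CONJ}; 5:skus {ADV}; 6:griachen {PREP}.
One satisfying assignment: PREP PREP PREP CONJ ADV PREP.
Check: rule 1 ok; rule 2 ok; rule 3 ok; rule 4 ok.

YES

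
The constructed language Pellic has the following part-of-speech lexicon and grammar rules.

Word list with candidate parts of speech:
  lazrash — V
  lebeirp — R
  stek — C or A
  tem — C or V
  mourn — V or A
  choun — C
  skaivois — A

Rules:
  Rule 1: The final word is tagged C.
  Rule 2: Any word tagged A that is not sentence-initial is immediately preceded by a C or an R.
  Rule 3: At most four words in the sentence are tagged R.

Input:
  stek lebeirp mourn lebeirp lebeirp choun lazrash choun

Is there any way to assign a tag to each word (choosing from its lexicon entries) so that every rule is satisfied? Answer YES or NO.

Candidates per position — 1:stek {C,A}; 2:lebeirp {R}; 3:mourn {V,A}; 4:lebeirp {R}; 5:lebeirp {R}; 6:choun {C}; 7:lazrash {V}; 8:choun {C}.
One satisfying assignment: C R V R R C V C.
Verifying each rule — rule 1 ok; rule 2 ok; rule 3 ok.

YES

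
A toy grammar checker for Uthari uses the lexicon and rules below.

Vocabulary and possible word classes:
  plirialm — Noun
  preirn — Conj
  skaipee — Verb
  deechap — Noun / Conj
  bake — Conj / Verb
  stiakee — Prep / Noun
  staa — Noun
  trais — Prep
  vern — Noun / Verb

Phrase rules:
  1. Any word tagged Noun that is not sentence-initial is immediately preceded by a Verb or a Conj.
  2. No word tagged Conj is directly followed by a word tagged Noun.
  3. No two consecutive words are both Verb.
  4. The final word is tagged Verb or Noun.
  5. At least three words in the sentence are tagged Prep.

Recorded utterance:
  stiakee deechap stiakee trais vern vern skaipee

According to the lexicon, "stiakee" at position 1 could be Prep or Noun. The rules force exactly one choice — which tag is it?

Prep

Candidates per position — 1:stiakee {Prep,Noun}; 2:deechap {Noun,Conj}; 3:stiakee {Prep,Noun}; 4:trais {Prep}; 5:vern {Noun,Verb}; 6:vern {Noun,Verb}; 7:skaipee {Verb}.
Position 1: Noun is ruled out by rule 5; that leaves Prep.
Position 2: Noun is ruled out by rule 1; that leaves Conj.
Position 3: Noun is ruled out by rule 2; that leaves Prep.
Position 5: Noun is ruled out by rule 1; that leaves Verb.
Position 6: Verb is ruled out by rule 3; that leaves Noun.
The unique satisfying tagging is: Prep Conj Prep Prep Verb Noun Verb.
Check: rule 1 ok; rule 2 ok; rule 3 ok; rule 4 ok; rule 5 ok.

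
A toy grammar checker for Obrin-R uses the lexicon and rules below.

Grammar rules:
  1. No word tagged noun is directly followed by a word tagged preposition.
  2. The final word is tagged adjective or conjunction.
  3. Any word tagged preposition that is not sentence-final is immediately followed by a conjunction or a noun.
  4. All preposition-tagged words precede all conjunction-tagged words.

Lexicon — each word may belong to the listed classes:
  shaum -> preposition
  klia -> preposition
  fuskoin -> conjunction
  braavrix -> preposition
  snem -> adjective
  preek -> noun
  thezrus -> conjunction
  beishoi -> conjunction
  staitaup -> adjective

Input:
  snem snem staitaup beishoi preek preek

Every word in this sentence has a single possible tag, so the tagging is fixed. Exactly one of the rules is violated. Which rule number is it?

Fixed tagging: adjective adjective adjective conjunction noun noun.
Applying the rules: R1 ✓, R2 ✗, R3 ✓, R4 ✓.
Only rule 2 fails.

2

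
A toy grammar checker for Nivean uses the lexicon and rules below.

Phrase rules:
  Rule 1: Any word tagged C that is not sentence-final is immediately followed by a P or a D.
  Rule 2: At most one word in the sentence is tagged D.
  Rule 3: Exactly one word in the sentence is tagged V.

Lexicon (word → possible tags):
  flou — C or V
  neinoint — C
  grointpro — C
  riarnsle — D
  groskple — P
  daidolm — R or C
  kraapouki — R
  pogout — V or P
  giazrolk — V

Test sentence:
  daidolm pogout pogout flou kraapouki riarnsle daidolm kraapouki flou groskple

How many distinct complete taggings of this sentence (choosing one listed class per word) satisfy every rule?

2

Candidates per position — 1:daidolm {R,C}; 2:pogout {V,P}; 3:pogout {V,P}; 4:flou {C,V}; 5:kraapouki {R}; 6:riarnsle {D}; 7:daidolm {R,C}; 8:kraapouki {R}; 9:flou {C,V}; 10:groskple {P}.
There are 64 candidate sequences in total.
The sequences that satisfy every rule: R P P V R D R R C P; C P P V R D R R C P.
Count = 2.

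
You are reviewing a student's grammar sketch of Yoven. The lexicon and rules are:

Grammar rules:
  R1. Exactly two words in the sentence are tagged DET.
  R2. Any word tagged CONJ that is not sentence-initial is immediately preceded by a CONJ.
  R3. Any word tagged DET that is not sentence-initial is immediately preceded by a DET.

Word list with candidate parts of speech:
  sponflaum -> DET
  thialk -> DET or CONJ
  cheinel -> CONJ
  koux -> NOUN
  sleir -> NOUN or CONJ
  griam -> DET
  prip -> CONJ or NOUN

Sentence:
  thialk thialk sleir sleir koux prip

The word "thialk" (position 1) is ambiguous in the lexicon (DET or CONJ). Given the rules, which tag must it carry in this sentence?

Candidates per position — 1:thialk {DET,CONJ}; 2:thialk {DET,CONJ}; 3:sleir {NOUN,CONJ}; 4:sleir {NOUN,CONJ}; 5:koux {NOUN}; 6:prip {CONJ,NOUN}.
If word 1 were CONJ, no tagging could satisfy rule 1; so word 1 is DET.
If word 2 were CONJ, no tagging could satisfy rule 1; so word 2 is DET.
If word 3 were CONJ, no tagging could satisfy rule 2; so word 3 is NOUN.
If word 4 were CONJ, no tagging could satisfy rule 2; so word 4 is NOUN.
If word 6 were CONJ, no tagging could satisfy rule 2; so word 6 is NOUN.
So the tagging must be: DET DET NOUN NOUN NOUN NOUN.
Verifying each rule — rule 1 satisfied; rule 2 satisfied; rule 3 satisfied.

DET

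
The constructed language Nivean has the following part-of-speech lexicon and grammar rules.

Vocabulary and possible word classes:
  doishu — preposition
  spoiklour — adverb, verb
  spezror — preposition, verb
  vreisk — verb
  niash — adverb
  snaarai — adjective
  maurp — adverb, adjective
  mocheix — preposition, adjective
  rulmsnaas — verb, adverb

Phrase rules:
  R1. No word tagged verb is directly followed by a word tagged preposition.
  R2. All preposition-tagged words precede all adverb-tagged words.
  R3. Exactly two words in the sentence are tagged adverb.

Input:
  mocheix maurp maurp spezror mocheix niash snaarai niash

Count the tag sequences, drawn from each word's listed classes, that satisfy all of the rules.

6

Candidates per position — 1:mocheix {preposition,adjective}; 2:maurp {adverb,adjective}; 3:maurp {adverb,adjective}; 4:spezror {preposition,verb}; 5:mocheix {preposition,adjective}; 6:niash {adverb}; 7:snaarai {adjective}; 8:niash {adverb}.
There are 32 candidate sequences in total.
Checking each against the rules leaves 6 sequences.
Count = 6.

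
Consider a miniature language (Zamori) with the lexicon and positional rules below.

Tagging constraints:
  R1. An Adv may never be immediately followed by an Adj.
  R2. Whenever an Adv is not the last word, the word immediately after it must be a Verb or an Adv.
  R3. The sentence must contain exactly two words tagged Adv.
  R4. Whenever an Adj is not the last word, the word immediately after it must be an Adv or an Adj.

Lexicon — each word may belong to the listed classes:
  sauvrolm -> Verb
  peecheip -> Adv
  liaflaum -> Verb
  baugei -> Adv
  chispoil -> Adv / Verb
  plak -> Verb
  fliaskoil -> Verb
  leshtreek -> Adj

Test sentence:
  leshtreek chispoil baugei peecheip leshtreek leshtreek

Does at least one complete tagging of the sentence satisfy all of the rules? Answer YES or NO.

Candidates per position — 1:leshtreek {Adj}; 2:chispoil {Adv,Verb}; 3:baugei {Adv}; 4:peecheip {Adv}; 5:leshtreek {Adj}; 6:leshtreek {Adj}.
Rule 1 cannot be satisfied by any choice of tags from the lexicon.
So there is no consistent tagging.

NO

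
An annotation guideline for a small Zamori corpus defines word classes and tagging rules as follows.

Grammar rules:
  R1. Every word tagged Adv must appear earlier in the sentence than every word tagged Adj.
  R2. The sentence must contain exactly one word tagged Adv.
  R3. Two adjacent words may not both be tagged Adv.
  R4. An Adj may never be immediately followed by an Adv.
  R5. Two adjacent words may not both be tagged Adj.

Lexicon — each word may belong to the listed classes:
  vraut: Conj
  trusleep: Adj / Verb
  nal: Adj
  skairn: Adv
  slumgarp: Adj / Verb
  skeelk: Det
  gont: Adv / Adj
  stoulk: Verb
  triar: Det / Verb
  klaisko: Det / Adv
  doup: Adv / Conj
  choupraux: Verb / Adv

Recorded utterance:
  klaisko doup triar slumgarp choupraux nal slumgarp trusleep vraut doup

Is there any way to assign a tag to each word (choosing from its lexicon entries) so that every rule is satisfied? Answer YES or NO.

Candidates per position — 1:klaisko {Det,Adv}; 2:doup {Adv,Conj}; 3:triar {Det,Verb}; 4:slumgarp {Adj,Verb}; 5:choupraux {Verb,Adv}; 6:nal {Adj}; 7:slumgarp {Adj,Verb}; 8:trusleep {Adj,Verb}; 9:vraut {Conj}; 10:doup {Adv,Conj}.
One satisfying assignment: Det Conj Det Verb Adv Adj Verb Adj Conj Conj.
Checking: rule 1 satisfied; rule 2 satisfied; rule 3 satisfied; rule 4 satisfied; rule 5 satisfied.

YES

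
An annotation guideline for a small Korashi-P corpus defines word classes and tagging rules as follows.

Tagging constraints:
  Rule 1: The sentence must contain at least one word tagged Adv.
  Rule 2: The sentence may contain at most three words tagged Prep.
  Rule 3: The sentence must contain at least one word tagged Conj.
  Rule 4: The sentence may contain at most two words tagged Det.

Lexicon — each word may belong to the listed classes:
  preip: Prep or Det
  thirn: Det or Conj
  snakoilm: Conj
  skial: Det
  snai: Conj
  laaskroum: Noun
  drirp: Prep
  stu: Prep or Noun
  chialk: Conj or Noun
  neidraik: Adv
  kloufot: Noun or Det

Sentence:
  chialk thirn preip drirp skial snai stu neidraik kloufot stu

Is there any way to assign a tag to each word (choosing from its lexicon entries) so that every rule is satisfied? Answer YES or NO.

Candidates per position — 1:chialk {Conj,Noun}; 2:thirn {Det,Conj}; 3:preip {Prep,Det}; 4:drirp {Prep}; 5:skial {Det}; 6:snai {Conj}; 7:stu {Prep,Noun}; 8:neidraik {Adv}; 9:kloufot {Noun,Det}; 10:stu {Prep,Noun}.
One satisfying assignment: Conj Conj Prep Prep Det Conj Noun Adv Det Prep.
Check: rule 1 satisfied; rule 2 satisfied; rule 3 satisfied; rule 4 satisfied.

YES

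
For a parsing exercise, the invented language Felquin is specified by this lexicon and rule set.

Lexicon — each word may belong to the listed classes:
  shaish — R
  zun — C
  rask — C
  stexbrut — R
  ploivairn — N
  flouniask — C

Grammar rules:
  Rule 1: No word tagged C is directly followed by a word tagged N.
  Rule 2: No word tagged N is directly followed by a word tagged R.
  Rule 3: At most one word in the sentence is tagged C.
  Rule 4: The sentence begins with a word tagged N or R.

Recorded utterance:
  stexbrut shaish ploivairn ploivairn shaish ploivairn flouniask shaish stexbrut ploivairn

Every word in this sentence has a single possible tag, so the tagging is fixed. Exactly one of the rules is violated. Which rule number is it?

2

Fixed tagging: R R N N R N C R R N.
Rule check: R1 holds, R2 violated, R3 holds, R4 holds.
Only rule 2 fails.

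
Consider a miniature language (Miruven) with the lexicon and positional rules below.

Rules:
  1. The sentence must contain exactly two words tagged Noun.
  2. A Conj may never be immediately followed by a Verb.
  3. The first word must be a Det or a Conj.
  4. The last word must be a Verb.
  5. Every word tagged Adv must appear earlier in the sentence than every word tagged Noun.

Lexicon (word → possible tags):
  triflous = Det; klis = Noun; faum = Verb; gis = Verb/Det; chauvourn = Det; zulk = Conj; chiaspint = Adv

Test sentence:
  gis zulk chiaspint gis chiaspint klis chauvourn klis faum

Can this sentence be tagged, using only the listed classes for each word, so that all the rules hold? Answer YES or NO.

YES

Candidates per position — 1:gis {Verb,Det}; 2:zulk {Conj}; 3:chiaspint {Adv}; 4:gis {Verb,Det}; 5:chiaspint {Adv}; 6:klis {Noun}; 7:chauvourn {Det}; 8:klis {Noun}; 9:faum {Verb}.
One satisfying assignment: Det Conj Adv Verb Adv Noun Det Noun Verb.
Rule-by-rule: rule 1 ✓; rule 2 ✓; rule 3 ✓; rule 4 ✓; rule 5 ✓.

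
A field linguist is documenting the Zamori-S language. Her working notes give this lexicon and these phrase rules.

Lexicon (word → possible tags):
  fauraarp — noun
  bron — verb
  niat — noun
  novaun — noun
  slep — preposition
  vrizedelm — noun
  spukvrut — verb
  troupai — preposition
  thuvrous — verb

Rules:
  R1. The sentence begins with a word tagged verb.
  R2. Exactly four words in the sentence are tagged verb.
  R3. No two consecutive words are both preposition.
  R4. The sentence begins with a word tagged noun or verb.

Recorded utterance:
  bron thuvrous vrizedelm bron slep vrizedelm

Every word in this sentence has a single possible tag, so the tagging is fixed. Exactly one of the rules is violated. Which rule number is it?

2

Fixed tagging: verb verb noun verb preposition noun.
Rule check: R1 pass, R2 fail, R3 pass, R4 pass.
Only rule 2 fails.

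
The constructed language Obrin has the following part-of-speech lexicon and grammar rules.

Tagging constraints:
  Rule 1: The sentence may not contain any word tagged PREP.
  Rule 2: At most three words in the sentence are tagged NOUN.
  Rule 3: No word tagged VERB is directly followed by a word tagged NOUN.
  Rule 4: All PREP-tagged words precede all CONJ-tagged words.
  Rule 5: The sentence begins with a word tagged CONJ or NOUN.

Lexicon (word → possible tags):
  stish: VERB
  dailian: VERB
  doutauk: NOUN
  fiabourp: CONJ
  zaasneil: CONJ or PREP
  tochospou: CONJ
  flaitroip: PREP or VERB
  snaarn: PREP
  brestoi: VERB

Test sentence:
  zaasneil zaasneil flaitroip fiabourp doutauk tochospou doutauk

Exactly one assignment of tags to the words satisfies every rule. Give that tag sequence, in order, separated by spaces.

Candidates per position — 1:zaasneil {CONJ,PREP}; 2:zaasneil {CONJ,PREP}; 3:flaitroip {PREP,VERB}; 4:fiabourp {CONJ}; 5:doutauk {NOUN}; 6:tochospou {CONJ}; 7:doutauk {NOUN}.
Position 1: tagging it PREP would leave rule 1 unsatisfiable, so it must be CONJ.
Position 2: tagging it PREP would leave rule 1 unsatisfiable, so it must be CONJ.
Position 3: tagging it PREP would leave rule 1 unsatisfiable, so it must be VERB.
The unique satisfying tagging is: CONJ CONJ VERB CONJ NOUN CONJ NOUN.
Check: rule 1 ok; rule 2 ok; rule 3 ok; rule 4 ok; rule 5 ok.

CONJ CONJ VERB CONJ NOUN CONJ NOUN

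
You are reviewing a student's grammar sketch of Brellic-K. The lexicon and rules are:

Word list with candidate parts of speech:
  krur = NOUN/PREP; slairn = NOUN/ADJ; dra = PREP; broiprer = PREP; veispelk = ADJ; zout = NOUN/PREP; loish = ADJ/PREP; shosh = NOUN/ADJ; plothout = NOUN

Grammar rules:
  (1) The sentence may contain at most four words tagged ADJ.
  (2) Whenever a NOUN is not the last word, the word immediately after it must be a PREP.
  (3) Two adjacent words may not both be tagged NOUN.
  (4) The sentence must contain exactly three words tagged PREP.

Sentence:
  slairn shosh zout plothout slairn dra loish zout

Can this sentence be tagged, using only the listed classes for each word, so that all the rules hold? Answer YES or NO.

NO

Candidates per position — 1:slairn {NOUN,ADJ}; 2:shosh {NOUN,ADJ}; 3:zout {NOUN,PREP}; 4:plothout {NOUN}; 5:slairn {NOUN,ADJ}; 6:dra {PREP}; 7:loish {ADJ,PREP}; 8:zout {NOUN,PREP}.
Rule 2 cannot be satisfied by any choice of tags from the lexicon.
So there is no consistent tagging.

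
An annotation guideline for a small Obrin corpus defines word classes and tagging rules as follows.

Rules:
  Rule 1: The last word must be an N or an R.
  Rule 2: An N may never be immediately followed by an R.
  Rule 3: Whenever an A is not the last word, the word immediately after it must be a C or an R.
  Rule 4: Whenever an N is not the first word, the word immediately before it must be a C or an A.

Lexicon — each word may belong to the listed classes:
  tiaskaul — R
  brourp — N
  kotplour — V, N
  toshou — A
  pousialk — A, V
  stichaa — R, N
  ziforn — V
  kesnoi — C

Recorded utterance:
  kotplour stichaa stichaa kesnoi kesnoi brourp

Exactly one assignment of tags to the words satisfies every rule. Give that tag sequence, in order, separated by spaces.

Candidates per position — 1:kotplour {V,N}; 2:stichaa {R,N}; 3:stichaa {R,N}; 4:kesnoi {C}; 5:kesnoi {C}; 6:brourp {N}.
Position 2: N is ruled out by rule 4; that leaves R.
Position 3: N is ruled out by rule 4; that leaves R.
Position 1: N is ruled out by rule 2; that leaves V.
The only consistent sequence is: V R R C C N.
Verifying each rule — rule 1 holds; rule 2 holds; rule 3 holds; rule 4 holds.

V R R C C N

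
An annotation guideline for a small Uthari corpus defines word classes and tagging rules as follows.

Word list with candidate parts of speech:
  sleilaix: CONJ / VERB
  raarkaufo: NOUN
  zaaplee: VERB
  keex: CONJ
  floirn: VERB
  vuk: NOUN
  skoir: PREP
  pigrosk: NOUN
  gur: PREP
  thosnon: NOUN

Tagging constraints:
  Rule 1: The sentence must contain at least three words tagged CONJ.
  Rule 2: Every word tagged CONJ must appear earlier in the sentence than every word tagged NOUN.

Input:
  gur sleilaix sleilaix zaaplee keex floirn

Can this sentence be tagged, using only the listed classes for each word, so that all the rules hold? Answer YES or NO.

YES

Candidates per position — 1:gur {PREP}; 2:sleilaix {CONJ,VERB}; 3:sleilaix {CONJ,VERB}; 4:zaaplee {VERB}; 5:keex {CONJ}; 6:floirn {VERB}.
One satisfying assignment: PREP CONJ CONJ VERB CONJ VERB.
Check: rule 1 satisfied; rule 2 satisfied.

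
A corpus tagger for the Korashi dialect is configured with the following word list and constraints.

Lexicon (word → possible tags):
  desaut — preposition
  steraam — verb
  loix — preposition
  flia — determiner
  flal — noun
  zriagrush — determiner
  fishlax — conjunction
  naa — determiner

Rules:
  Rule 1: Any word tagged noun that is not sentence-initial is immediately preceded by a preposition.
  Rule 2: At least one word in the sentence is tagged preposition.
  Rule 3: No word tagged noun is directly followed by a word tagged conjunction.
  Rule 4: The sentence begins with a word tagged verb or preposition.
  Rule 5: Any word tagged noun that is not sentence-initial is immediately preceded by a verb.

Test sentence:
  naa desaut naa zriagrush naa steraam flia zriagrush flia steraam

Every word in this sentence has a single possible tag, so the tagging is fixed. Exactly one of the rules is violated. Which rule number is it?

4

Fixed tagging: determiner preposition determiner determiner determiner verb determiner determiner determiner verb.
Rule check: R1 ok, R2 ok, R3 ok, R4 fails, R5 ok.
Only rule 4 fails.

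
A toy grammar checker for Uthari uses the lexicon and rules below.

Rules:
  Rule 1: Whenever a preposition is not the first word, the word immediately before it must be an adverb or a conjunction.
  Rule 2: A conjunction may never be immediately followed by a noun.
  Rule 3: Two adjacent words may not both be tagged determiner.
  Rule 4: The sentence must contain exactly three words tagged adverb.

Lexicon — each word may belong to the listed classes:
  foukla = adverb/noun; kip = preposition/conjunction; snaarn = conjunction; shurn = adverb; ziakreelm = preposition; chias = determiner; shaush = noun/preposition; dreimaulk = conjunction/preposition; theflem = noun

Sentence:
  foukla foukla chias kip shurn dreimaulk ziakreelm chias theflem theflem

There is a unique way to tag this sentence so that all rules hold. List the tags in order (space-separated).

adverb adverb determiner conjunction adverb conjunction preposition determiner noun noun

Candidates per position — 1:foukla {adverb,noun}; 2:foukla {adverb,noun}; 3:chias {determiner}; 4:kip {preposition,conjunction}; 5:shurn {adverb}; 6:dreimaulk {conjunction,preposition}; 7:ziakreelm {preposition}; 8:chias {determiner}; 9:theflem {noun}; 10:theflem {noun}.
Word 1 cannot be noun — rule 4 would then fail for every completion. It is adverb.
Word 2 cannot be noun — rule 4 would then fail for every completion. It is adverb.
Word 4 cannot be preposition — rule 1 would then fail for every completion. It is conjunction.
Word 6 cannot be preposition — rule 1 would then fail for every completion. It is conjunction.
That leaves exactly one tagging: adverb adverb determiner conjunction adverb conjunction preposition determiner noun noun.
Verifying each rule — rule 1 satisfied; rule 2 satisfied; rule 3 satisfied; rule 4 satisfied.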